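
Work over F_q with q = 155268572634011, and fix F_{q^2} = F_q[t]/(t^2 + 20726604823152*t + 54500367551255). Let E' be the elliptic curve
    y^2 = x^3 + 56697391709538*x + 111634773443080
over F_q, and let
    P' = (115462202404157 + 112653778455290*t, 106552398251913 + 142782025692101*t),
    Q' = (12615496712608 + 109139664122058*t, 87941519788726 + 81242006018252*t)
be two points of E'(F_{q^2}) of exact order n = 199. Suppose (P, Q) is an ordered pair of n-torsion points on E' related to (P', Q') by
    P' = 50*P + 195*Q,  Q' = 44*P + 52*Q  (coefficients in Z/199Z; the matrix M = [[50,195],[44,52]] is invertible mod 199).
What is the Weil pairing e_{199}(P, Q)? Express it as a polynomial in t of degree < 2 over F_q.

e_{199} is bilinear + alternating on E[199], so e_{199}(50*P + 195*Q, 44*P + 52*Q) = e_{199}(P,Q)^(50*52-195*44).
50*52 - 195*44 = -5980; reduced mod 199: det = 189, inverse 179.
Run Miller on y^2=x^3+56697391709538*x+111634773443080 over F_{155268572634011}: ladder 11000111 (8 bits); e = f_P(D_Q)/f_Q(D_P).
The quotient is 143978109909240 + 50987576730528*t.
Raise to 179: e(P,Q) = 52961574749008 + 97027774658584*t in mu_{199}.

52961574749008 + 97027774658584*t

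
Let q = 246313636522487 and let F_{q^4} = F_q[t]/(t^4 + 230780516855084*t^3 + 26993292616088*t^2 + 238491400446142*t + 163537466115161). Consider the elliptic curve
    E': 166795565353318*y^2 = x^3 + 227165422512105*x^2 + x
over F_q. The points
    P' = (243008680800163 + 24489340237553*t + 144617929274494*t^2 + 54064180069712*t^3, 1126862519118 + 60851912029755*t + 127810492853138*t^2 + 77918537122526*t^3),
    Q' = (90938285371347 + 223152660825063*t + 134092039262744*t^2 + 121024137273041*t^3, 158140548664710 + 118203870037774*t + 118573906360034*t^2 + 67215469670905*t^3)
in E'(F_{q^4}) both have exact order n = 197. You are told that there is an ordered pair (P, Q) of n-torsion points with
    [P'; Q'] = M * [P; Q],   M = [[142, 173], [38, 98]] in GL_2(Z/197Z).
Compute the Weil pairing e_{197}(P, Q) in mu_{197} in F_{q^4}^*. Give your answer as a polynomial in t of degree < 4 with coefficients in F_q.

The 197-Weil pairing on E[197] over F_{246313636522487} is alternating-bilinear: e_{197}(P',Q') = e_{197}(P,Q)^det(M).
Inverting 53 mod 197: 171. Thus e_{197}(P,Q) = e(P',Q')^{171}.
(x,y)|->(93575029835608x+34764561916276,93575029835608y) sends E' to y^2=x^3+205539598870447*x+68774871671111.
Double-and-add over 11000101: 8-1 doublings, 4-1 additions; each step l_{T,T}/v_{2T} or l_{T,P'}/v at Q'+S for random S.
Result: e(P',Q') = 202967662636655 + 99978650489560*t + 235032230022125*t^2 + 95533417072239*t^3.
Raise to 171: e(P,Q) = 56856861767067 + 101979818516416*t + 230236807753134*t^2 + 65939365504314*t^3 in mu_{197}.

56856861767067 + 101979818516416*t + 230236807753134*t^2 + 65939365504314*t^3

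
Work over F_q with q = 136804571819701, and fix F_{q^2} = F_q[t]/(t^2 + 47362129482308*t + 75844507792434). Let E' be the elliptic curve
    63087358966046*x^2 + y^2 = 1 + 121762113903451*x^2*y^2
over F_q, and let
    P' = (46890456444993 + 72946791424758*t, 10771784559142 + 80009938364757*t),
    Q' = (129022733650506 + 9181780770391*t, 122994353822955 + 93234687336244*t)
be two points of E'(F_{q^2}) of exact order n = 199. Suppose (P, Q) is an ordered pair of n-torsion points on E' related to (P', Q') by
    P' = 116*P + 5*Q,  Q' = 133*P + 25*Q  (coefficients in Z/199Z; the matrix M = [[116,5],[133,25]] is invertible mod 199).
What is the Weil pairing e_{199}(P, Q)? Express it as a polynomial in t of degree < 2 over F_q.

e_{199}(aP+bQ,cP+dQ) = e_{199}(P,Q)^(ad-bc); with (a,b,c,d)=(116,5,133,25) this gives the det-199 law.
So e_{199}(P,Q) = e_{199}(P',Q')^{13}, since 46*13 = 1 mod 199.
Map (x,y)_Ed via u=(1+y)/(1-y), v=(1+y)/((1-y)x) to Montgomery A=79062737150884,B=100446906039913; then to (a',b')=(62774675906160,22614119336865).
Build f_{199,P'} and f_{199,Q'} via the 8-bit ladder of 199=11000111_2; evaluate at shifted divisors; quotient in F_{136804571819701^2}.
The quotient is 126025626185567 + 71990317651769*t.
Hence e(P,Q) = 53521442664658 + 70407541942080*t in F_{136804571819701^2}^*.

53521442664658 + 70407541942080*t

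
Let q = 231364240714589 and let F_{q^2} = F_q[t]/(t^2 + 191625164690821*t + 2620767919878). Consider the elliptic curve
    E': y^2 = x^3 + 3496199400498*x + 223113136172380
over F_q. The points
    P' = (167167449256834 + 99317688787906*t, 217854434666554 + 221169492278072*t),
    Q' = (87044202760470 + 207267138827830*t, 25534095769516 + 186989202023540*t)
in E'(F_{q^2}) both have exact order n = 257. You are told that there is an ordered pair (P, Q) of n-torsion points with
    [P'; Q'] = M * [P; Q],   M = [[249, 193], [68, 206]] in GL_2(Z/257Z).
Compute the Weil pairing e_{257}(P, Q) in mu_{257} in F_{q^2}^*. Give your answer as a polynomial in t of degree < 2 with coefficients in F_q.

e_{257} is bilinear + alternating on E[257], so e_{257}(249*P + 193*Q, 68*P + 206*Q) = e_{257}(P,Q)^(249*206-193*68).
det M = 249*206 - 193*68 = 38170 = 134 (mod 257); 134^{-1} = 117 (mod 257).
Double-and-add over 100000001: 9-1 doublings, 2-1 additions; each step l_{T,T}/v_{2T} or l_{T,P'}/v at Q'+S for random S.
So e_{257}(P',Q') = 95318139127696 + 216159414461658*t.
Finally e_{257}(P,Q) = 177905832985965 + 20978080522526*t.

177905832985965 + 20978080522526*t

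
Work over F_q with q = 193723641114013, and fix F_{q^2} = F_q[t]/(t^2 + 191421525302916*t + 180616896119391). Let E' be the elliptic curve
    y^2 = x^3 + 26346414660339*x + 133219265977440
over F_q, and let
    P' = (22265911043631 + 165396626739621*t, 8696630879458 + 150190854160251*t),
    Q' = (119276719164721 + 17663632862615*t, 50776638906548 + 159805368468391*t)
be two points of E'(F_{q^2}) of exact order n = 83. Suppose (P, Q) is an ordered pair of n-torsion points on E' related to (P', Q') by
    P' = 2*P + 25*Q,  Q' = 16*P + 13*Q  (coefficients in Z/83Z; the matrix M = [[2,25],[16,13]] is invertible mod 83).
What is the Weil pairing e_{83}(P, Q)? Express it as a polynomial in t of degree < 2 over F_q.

97568957538035 + 11697430826221*t

The 83-Weil pairing on E[83] over F_{193723641114013} is alternating-bilinear: e_{83}(P',Q') = e_{83}(P,Q)^det(M).
So e_{83}(P,Q) = e_{83}(P',Q')^{81}, since 41*81 = 1 mod 83.
Build f_{83,P'} and f_{83,Q'} via the 7-bit ladder of 83=1010011_2; evaluate at shifted divisors; quotient in F_{193723641114013^2}.
e_{83}(P',Q') = 120942181439052 + 170497443095499*t.
(120942181439052 + 170497443095499*t)^{81} mod (193723641114013,f) = 97568957538035 + 11697430826221*t.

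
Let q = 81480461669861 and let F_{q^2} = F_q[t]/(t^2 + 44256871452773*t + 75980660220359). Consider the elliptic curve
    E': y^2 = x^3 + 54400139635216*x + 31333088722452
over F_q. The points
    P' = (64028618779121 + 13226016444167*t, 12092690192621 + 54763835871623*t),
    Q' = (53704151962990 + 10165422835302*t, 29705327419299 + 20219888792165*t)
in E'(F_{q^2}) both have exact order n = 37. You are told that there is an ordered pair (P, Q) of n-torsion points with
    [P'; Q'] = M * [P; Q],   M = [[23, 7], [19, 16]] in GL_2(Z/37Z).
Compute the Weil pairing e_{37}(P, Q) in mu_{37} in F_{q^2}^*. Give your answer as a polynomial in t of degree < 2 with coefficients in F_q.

Alternating bilinearity on E[37] (values in mu_{37} in F_{81480461669861^2}) gives e(P',Q') = e(P,Q)^det(M).
So e_{37}(P,Q) = e_{37}(P',Q')^{20}, since 13*20 = 1 mod 37.
6-bit Miller (100101) on E'/F_{81480461669861} with a'=54400139635216, b'=31333088722452: accumulate tangent/chord ratios at Q'+S and P'+S'.
The quotient is 53238104684134 + 41347296181297*t.
Thus e_{37}(P,Q) = 36108024060988 + 43648505360797*t.

36108024060988 + 43648505360797*t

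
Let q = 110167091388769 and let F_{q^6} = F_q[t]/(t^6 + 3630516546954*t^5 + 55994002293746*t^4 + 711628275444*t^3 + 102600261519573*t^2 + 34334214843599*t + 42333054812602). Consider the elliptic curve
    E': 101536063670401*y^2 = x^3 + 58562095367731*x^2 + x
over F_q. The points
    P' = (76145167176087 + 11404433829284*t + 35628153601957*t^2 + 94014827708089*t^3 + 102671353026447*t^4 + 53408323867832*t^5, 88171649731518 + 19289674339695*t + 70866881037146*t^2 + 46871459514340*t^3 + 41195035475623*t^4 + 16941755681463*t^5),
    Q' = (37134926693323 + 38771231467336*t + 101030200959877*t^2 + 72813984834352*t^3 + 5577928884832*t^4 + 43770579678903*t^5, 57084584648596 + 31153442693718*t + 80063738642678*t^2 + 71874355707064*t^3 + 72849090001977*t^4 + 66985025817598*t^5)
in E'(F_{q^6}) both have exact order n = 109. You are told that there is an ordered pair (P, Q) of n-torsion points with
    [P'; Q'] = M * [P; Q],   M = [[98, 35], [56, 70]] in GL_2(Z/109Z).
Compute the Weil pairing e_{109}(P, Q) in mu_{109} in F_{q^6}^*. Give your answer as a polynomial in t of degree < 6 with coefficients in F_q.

84697652986737 + 41563650255106*t + 38755400049116*t^2 + 86604598066728*t^3 + 34819853981036*t^4 + 34266044241380*t^5

Under M = [[98,35],[56,70]] in GL_2(Z/109), e_{109}(P',Q') = e_{109}(P,Q)^(98*70-35*56 mod 109).
98*70 - 35*56 = 4900; reduced mod 109: det = 104, inverse 87.
(x,y)|->(10866398435170x+91402372881092,10866398435170y) sends E' to y^2=x^3+11960529929935*x.
7-bit Miller (1101101) on E'/F_{110167091388769} with a'=11960529929935, b'=0: accumulate tangent/chord ratios at Q'+S and P'+S'.
Result: e(P',Q') = 47807069240485 + 10128779958658*t + 83520262592045*t^2 + 93439418393509*t^3 + 13426399673723*t^4 + 75747355451417*t^5.
e_{109}(P,Q) = (47807069240485 + 10128779958658*t + 83520262592045*t^2 + 93439418393509*t^3 + 13426399673723*t^4 + 75747355451417*t^5)^{87} = 84697652986737 + 41563650255106*t + 38755400049116*t^2 + 86604598066728*t^3 + 34819853981036*t^4 + 34266044241380*t^5.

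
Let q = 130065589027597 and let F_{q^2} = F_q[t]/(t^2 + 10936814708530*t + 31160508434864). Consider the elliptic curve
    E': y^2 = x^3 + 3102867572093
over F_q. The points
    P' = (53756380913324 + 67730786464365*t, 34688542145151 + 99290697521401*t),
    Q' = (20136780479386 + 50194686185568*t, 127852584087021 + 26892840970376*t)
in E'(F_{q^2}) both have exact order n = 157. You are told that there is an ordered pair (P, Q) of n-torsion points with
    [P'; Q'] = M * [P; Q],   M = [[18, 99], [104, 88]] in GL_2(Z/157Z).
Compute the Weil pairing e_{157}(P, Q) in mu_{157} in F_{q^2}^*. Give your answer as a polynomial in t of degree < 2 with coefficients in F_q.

Under M = [[18,99],[104,88]] in GL_2(Z/157), e_{157}(P',Q') = e_{157}(P,Q)^(18*88-99*104 mod 157).
Hence e(P,Q) = e(P',Q')^{53} where 53 = 80^{-1} mod 157.
Build f_{157,P'} and f_{157,Q'} via the 8-bit ladder of 157=10011101_2; evaluate at shifted divisors; quotient in F_{130065589027597^2}.
The quotient is 37307667407795 + 118251770054972*t.
(37307667407795 + 118251770054972*t)^{53} mod (130065589027597,f) = 108212627353270 + 54192628468502*t.

108212627353270 + 54192628468502*t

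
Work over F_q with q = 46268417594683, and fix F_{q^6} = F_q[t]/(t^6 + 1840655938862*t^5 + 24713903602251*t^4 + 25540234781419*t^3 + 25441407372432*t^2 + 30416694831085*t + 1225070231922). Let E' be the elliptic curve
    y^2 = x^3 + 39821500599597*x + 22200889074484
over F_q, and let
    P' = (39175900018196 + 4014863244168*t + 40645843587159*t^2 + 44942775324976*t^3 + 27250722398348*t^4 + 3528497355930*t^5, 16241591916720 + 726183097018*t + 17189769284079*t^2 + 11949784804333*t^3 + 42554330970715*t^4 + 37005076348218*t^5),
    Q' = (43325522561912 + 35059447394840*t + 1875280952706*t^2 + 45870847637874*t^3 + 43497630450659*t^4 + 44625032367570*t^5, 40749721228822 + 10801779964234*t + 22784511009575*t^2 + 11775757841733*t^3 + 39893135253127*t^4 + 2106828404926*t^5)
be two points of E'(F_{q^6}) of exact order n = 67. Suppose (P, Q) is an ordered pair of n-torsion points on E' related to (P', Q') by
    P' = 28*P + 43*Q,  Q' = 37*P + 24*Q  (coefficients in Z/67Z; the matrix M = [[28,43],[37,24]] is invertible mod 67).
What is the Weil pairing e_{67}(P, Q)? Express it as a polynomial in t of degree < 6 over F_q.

7775987417890 + 4388935053262*t + 45718622097881*t^2 + 11875321946340*t^3 + 35424183279372*t^4 + 8431500112500*t^5

e_{67}(aP+bQ,cP+dQ) = e_{67}(P,Q)^(ad-bc); with (a,b,c,d)=(28,43,37,24) this gives the det-67 law.
det(M) mod 67 = 19; its inverse in (Z/67)^* is 60 (check: 19*60 mod 67 = 1).
Build f_{67,P'} and f_{67,Q'} via the 7-bit ladder of 67=1000011_2; evaluate at shifted divisors; quotient in F_{46268417594683^6}.
The quotient is 43726874140056 + 32883796580933*t + 43841148987324*t^2 + 22218652795976*t^3 + 33329281497211*t^4 + 34789259993704*t^5.
Finally e_{67}(P,Q) = 7775987417890 + 4388935053262*t + 45718622097881*t^2 + 11875321946340*t^3 + 35424183279372*t^4 + 8431500112500*t^5.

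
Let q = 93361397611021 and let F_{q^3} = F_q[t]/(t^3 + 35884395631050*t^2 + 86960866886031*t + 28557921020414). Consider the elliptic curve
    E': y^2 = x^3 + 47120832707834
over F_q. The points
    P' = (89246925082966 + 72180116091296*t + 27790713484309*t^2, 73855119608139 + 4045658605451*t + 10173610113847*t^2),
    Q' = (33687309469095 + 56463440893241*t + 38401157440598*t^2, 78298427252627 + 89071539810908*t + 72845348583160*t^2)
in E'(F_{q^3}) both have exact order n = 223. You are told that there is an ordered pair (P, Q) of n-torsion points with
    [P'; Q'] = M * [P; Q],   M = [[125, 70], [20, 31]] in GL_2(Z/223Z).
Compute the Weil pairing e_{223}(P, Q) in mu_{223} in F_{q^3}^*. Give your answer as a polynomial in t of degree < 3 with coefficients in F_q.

e_{223}(aP+bQ,cP+dQ) = e_{223}(P,Q)^(ad-bc); with (a,b,c,d)=(125,70,20,31) this gives the det-223 law.
det M = 125*31 - 70*20 = 2475 = 22 (mod 223); 22^{-1} = 71 (mod 223).
n = 223 = (11011111)_2 (8 bits, wt 7); accumulate f_{223,P'}(Q'+S)/f_{223,P'}(S) along the 7-step ladder.
Result: e(P',Q') = 7760689815019 + 40771461112794*t + 86085022152338*t^2.
(7760689815019 + 40771461112794*t + 86085022152338*t^2)^{71} mod (93361397611021,f) = 66405771586831 + 75313028697770*t + 62567657989232*t^2.

66405771586831 + 75313028697770*t + 62567657989232*t^2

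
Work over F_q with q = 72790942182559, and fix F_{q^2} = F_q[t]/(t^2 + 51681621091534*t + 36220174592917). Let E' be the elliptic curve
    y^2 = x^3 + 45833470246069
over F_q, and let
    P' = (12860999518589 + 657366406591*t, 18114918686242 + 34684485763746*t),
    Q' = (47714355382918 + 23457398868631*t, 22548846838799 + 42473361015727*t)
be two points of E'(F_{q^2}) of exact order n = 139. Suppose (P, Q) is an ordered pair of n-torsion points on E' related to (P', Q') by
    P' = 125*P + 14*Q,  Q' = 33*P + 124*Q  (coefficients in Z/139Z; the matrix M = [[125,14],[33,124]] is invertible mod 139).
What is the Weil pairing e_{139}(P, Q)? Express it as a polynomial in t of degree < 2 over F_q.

Alternating bilinearity on E[139] (values in mu_{139} in F_{72790942182559^2}) gives e(P',Q') = e(P,Q)^det(M).
125*124 - 14*33 = 15038; reduced mod 139: det = 26, inverse 123.
n = 139 = (10001011)_2 (8 bits, wt 4); accumulate f_{139,P'}(Q'+S)/f_{139,P'}(S) along the 7-step ladder.
So e_{139}(P',Q') = 26576460327574 + 30913829752968*t.
Thus e_{139}(P,Q) = 50059089055192 + 56039003600382*t.

50059089055192 + 56039003600382*t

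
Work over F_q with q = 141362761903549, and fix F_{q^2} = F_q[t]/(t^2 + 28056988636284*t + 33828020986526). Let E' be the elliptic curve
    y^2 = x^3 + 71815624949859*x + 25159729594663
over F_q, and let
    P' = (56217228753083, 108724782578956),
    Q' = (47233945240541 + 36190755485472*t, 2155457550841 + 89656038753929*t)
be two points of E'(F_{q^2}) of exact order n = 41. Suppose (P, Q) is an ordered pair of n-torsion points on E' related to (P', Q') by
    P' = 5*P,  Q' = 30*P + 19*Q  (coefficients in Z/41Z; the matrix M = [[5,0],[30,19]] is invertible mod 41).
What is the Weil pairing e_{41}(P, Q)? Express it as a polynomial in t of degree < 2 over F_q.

13752526999296 + 93455774953859*t

e_{41}(aP+bQ,cP+dQ) = e_{41}(P,Q)^(ad-bc); with (a,b,c,d)=(5,0,30,19) this gives the det-41 law.
5*19 - 0*30 = 95; reduced mod 41: det = 13, inverse 19.
Build f_{41,P'} and f_{41,Q'} via the 6-bit ladder of 41=101001_2; evaluate at shifted divisors; quotient in F_{141362761903549^2}.
Miller gives e_{41}(P',Q') = 66205613028258 + 100787455868728*t in F_{141362761903549^2}.
Raise to 19: e(P,Q) = 13752526999296 + 93455774953859*t in mu_{41}.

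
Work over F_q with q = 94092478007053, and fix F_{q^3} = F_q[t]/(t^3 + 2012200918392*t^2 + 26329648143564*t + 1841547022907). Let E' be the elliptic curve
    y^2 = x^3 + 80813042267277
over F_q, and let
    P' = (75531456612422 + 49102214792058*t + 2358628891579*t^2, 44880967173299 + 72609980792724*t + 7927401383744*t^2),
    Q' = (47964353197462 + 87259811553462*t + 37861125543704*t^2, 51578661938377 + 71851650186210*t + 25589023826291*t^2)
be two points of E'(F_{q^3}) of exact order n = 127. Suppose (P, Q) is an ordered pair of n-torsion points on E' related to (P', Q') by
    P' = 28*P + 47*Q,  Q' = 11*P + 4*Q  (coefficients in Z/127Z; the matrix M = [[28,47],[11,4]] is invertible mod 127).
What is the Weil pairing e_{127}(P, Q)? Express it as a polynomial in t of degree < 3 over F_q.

51907466487478 + 9538708695426*t + 43077316528875*t^2

Since e_{127}(P,P)=e_{127}(Q,Q)=1 and e_{127}(Q,P)=e_{127}(P,Q)^{-1}, expanding e_{127}(28*P + 47*Q,11*P + 4*Q) leaves e(P,Q)^det(M).
Hence e(P,Q) = e(P',Q')^{37} where 37 = 103^{-1} mod 127.
Build f_{127,P'} and f_{127,Q'} via the 7-bit ladder of 127=1111111_2; evaluate at shifted divisors; quotient in F_{94092478007053^3}.
Miller gives e_{127}(P',Q') = 13271591411346 + 65757777297107*t + 2825220957814*t^2 in F_{94092478007053^3}.
Hence e(P,Q) = 51907466487478 + 9538708695426*t + 43077316528875*t^2 in F_{94092478007053^3}^*.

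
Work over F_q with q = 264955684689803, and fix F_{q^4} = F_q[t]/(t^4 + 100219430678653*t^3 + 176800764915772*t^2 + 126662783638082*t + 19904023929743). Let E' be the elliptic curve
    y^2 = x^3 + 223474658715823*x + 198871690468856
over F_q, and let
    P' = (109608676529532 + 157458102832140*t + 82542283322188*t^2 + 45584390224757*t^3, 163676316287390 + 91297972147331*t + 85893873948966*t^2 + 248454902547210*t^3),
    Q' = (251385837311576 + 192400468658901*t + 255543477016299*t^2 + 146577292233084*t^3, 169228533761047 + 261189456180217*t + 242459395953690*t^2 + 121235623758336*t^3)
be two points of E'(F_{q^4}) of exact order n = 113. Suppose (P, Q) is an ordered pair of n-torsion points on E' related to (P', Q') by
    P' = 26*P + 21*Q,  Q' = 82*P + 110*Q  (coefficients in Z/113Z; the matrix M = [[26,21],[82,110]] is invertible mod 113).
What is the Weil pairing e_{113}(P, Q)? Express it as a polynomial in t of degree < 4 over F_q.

The 113-Weil pairing on E[113] over F_{264955684689803} is alternating-bilinear: e_{113}(P',Q') = e_{113}(P,Q)^det(M).
Inverting 8 mod 113: 99. Thus e_{113}(P,Q) = e(P',Q')^{99}.
n = 113 = (1110001)_2 (7 bits, wt 4); accumulate f_{113,P'}(Q'+S)/f_{113,P'}(S) along the 6-step ladder.
So e_{113}(P',Q') = 153686644129042 + 264489786863906*t + 206377914730281*t^2 + 224346997585906*t^3.
Thus e_{113}(P,Q) = 89961133148504 + 8342485907446*t + 205478243830072*t^2 + 10171131615438*t^3.

89961133148504 + 8342485907446*t + 205478243830072*t^2 + 10171131615438*t^3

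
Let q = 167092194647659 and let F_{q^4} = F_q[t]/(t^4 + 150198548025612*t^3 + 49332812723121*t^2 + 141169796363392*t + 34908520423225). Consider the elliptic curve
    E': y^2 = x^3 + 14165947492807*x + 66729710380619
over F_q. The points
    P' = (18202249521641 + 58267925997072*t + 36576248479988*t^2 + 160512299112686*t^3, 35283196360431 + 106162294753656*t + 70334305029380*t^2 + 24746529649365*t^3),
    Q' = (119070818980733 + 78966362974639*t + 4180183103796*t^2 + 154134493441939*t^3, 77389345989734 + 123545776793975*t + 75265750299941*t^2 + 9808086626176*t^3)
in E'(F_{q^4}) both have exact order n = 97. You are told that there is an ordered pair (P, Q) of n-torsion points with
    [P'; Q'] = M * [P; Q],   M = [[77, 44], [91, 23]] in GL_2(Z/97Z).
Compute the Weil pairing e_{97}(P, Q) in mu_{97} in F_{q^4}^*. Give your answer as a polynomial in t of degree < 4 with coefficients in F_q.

Under M = [[77,44],[91,23]] in GL_2(Z/97), e_{97}(P',Q') = e_{97}(P,Q)^(77*23-44*91 mod 97).
det(M) mod 97 = 95; its inverse in (Z/97)^* is 48 (check: 95*48 mod 97 = 1).
n = 97 = (1100001)_2 (7 bits, wt 3); accumulate f_{97,P'}(Q'+S)/f_{97,P'}(S) along the 6-step ladder.
Result: e(P',Q') = 153032495792667 + 161608541263779*t + 63101709049590*t^2 + 150344963016977*t^3.
Finally e_{97}(P,Q) = 72132967581149 + 110376143557044*t + 152099696421837*t^2 + 109641017311276*t^3.

72132967581149 + 110376143557044*t + 152099696421837*t^2 + 109641017311276*t^3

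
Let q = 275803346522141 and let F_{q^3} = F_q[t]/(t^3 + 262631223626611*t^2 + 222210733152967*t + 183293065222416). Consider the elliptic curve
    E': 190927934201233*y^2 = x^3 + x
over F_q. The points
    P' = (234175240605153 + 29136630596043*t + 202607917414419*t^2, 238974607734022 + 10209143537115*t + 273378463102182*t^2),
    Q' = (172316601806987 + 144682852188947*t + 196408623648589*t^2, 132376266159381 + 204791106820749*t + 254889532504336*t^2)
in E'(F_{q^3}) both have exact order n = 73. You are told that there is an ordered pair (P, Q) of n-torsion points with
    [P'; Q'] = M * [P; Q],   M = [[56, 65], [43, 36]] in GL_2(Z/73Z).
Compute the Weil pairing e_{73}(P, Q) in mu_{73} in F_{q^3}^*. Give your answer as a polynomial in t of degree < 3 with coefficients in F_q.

233264042379406 + 132553233516649*t + 2839912217855*t^2

e_{73}(aP+bQ,cP+dQ) = e_{73}(P,Q)^(ad-bc); with (a,b,c,d)=(56,65,43,36) this gives the det-73 law.
So e_{73}(P,Q) = e_{73}(P',Q')^{70}, since 24*70 = 1 mod 73.
Montgomery->Weierstrass: x_W = 55370255470480*x, y_W=55370255470480*y on F_{275803346522141}; lands on y^2=x^3+265370571264753*x.
Run Miller on y^2=x^3+265370571264753*x over F_{275803346522141}: ladder 1001001 (7 bits); e = f_P(D_Q)/f_Q(D_P).
Miller gives e_{73}(P',Q') = 123895938593913 + 103985944168617*t + 110404590475142*t^2 in F_{275803346522141^3}.
Raise to 70: e(P,Q) = 233264042379406 + 132553233516649*t + 2839912217855*t^2 in mu_{73}.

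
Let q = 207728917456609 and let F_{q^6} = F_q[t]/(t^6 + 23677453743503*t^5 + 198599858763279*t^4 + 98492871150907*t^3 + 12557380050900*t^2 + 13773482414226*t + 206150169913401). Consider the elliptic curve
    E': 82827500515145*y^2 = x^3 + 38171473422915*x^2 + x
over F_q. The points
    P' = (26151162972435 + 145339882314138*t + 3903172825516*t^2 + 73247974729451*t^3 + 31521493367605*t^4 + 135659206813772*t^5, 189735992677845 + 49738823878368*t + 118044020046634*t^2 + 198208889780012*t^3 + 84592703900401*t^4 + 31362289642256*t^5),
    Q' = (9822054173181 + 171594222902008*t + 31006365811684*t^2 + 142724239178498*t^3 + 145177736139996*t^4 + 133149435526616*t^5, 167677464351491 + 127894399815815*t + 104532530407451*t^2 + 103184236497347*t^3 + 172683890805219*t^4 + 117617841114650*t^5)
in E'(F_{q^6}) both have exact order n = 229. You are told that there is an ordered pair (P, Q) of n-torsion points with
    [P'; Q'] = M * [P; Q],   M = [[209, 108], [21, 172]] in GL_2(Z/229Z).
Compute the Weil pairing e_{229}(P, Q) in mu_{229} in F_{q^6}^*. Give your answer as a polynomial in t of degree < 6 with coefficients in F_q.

125251000088512 + 55864711447600*t + 84606345470729*t^2 + 65567290329888*t^3 + 56247984851390*t^4 + 128728939177570*t^5

The 229-Weil pairing on E[229] over F_{207728917456609} is alternating-bilinear: e_{229}(P',Q') = e_{229}(P,Q)^det(M).
Hence e(P,Q) = e(P',Q')^{27} where 27 = 17^{-1} mod 229.
(x,y)|->(35055086170974x+202086512735520,35055086170974y) sends E' to y^2=x^3+199128309186353*x+197312123658095.
Build f_{229,P'} and f_{229,Q'} via the 8-bit ladder of 229=11100101_2; evaluate at shifted divisors; quotient in F_{207728917456609^6}.
So e_{229}(P',Q') = 160161547109997 + 54325204706238*t + 187145936937609*t^2 + 168500984747272*t^3 + 61478326332115*t^4 + 120929430631573*t^5.
e_{229}(P,Q) = (160161547109997 + 54325204706238*t + 187145936937609*t^2 + 168500984747272*t^3 + 61478326332115*t^4 + 120929430631573*t^5)^{27} = 125251000088512 + 55864711447600*t + 84606345470729*t^2 + 65567290329888*t^3 + 56247984851390*t^4 + 128728939177570*t^5.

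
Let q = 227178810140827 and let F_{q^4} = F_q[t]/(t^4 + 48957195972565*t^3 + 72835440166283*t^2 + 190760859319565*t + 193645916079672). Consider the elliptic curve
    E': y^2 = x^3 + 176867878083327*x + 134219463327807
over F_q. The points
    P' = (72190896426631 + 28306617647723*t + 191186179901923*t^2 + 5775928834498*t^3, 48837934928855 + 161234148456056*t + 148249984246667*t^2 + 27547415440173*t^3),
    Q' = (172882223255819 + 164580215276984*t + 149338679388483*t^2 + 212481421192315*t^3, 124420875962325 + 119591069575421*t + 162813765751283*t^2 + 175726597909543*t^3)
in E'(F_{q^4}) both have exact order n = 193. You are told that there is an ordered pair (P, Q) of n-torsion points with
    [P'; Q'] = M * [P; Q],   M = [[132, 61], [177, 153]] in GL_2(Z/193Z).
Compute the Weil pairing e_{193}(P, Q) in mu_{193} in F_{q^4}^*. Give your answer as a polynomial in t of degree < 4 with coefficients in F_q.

e_{193}(aP+bQ,cP+dQ) = e_{193}(P,Q)^(ad-bc); with (a,b,c,d)=(132,61,177,153) this gives the det-193 law.
det M = 132*153 - 61*177 = 9399 = 135 (mod 193); 135^{-1} = 183 (mod 193).
Double-and-add over 11000001: 8-1 doublings, 3-1 additions; each step l_{T,T}/v_{2T} or l_{T,P'}/v at Q'+S for random S.
Miller gives e_{193}(P',Q') = 16753403324129 + 188194280644725*t + 38372622384123*t^2 + 187616031932422*t^3 in F_{227178810140827^4}.
Hence e(P,Q) = 24257504061617 + 218691570144744*t + 15166127041841*t^2 + 149048093282201*t^3 in F_{227178810140827^4}^*.

24257504061617 + 218691570144744*t + 15166127041841*t^2 + 149048093282201*t^3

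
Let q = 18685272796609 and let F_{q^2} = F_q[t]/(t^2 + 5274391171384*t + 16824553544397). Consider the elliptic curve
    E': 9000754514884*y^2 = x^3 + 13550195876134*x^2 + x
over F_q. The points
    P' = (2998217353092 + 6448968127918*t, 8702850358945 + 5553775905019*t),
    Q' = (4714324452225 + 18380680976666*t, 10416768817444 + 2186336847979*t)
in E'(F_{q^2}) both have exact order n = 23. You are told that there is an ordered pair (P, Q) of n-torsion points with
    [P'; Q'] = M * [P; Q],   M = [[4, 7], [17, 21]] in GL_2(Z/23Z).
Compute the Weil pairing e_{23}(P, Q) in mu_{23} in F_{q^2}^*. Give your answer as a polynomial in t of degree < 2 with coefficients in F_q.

15969410447771 + 2408612583246*t

Since e_{23}(P,P)=e_{23}(Q,Q)=1 and e_{23}(Q,P)=e_{23}(P,Q)^{-1}, expanding e_{23}(4*P + 7*Q,17*P + 21*Q) leaves e(P,Q)^det(M).
det M = 4*21 - 7*17 = -35 = 11 (mod 23); 11^{-1} = 21 (mod 23).
Undo Montgomery via alpha=14967044148767, beta=3094315115147: (a',b')=(5043700577122,15847522168603) over F_{18685272796609}.
5-bit Miller (10111) on E'/F_{18685272796609} with a'=5043700577122, b'=15847522168603: accumulate tangent/chord ratios at Q'+S and P'+S'.
e_{23}(P',Q') = 18048241851809 + 10860780028389*t.
Finally e_{23}(P,Q) = 15969410447771 + 2408612583246*t.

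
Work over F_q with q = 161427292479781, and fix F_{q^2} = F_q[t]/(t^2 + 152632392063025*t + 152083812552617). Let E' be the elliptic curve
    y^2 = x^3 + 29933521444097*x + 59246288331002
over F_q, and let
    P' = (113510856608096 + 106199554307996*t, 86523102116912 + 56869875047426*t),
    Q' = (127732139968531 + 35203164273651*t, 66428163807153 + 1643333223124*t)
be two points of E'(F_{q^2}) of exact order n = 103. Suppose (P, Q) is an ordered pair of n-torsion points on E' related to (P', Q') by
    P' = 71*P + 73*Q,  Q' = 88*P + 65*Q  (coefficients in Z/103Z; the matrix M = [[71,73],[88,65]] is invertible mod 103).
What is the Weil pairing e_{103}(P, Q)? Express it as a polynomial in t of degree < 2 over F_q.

75464390818437 + 25944317103040*t

The 103-Weil pairing on E[103] over F_{161427292479781} is alternating-bilinear: e_{103}(P',Q') = e_{103}(P,Q)^det(M).
71*65 - 73*88 = -1809; reduced mod 103: det = 45, inverse 87.
7-bit Miller (1100111) on E'/F_{161427292479781} with a'=29933521444097, b'=59246288331002: accumulate tangent/chord ratios at Q'+S and P'+S'.
Result: e(P',Q') = 53113377271823 + 13224362972833*t.
Finally e_{103}(P,Q) = 75464390818437 + 25944317103040*t.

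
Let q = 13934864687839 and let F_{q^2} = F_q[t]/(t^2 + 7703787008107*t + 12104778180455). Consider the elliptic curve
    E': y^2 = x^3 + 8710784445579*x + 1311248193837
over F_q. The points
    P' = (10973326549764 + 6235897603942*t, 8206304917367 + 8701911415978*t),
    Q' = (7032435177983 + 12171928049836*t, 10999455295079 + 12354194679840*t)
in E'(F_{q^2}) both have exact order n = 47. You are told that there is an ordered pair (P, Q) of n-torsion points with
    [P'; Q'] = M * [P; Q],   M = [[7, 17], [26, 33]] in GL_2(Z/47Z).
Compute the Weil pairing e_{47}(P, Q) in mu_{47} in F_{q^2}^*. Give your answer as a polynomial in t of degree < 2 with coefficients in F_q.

Since e_{47}(P,P)=e_{47}(Q,Q)=1 and e_{47}(Q,P)=e_{47}(P,Q)^{-1}, expanding e_{47}(7*P + 17*Q,26*P + 33*Q) leaves e(P,Q)^det(M).
7*33 - 17*26 = -211; reduced mod 47: det = 24, inverse 2.
Double-and-add over 101111: 6-1 doublings, 5-1 additions; each step l_{T,T}/v_{2T} or l_{T,P'}/v at Q'+S for random S.
Result: e(P',Q') = 5323111134144 + 6712518403212*t.
e_{47}(P,Q) = (5323111134144 + 6712518403212*t)^{2} = 7665052749792 + 5982193223926*t.

7665052749792 + 5982193223926*t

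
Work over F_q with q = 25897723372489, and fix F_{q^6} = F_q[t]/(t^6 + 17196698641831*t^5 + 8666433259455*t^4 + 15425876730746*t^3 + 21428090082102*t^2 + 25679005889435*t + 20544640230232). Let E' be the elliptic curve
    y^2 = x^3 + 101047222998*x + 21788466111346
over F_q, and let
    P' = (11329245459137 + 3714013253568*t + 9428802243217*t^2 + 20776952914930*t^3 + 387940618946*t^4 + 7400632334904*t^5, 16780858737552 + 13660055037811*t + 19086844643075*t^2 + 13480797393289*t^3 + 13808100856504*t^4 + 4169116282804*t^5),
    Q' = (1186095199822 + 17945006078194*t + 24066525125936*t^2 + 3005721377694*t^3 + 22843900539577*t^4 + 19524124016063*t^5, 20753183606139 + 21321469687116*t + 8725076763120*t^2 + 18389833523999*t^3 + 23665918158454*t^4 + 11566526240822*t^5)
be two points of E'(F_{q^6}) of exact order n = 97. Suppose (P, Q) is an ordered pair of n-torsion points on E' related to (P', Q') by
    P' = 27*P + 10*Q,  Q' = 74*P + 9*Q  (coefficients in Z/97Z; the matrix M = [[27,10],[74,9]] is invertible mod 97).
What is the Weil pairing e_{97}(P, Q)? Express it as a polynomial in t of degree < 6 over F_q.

14470971028191 + 24648757685007*t + 14735691183402*t^2 + 20932429780309*t^3 + 18875078275457*t^4 + 22307516495770*t^5

e_{97}(aP+bQ,cP+dQ) = e_{97}(P,Q)^(ad-bc); with (a,b,c,d)=(27,10,74,9) this gives the det-97 law.
det(M) mod 97 = 85; its inverse in (Z/97)^* is 8 (check: 85*8 mod 97 = 1).
Run Miller on y^2=x^3+101047222998*x+21788466111346 over F_{25897723372489}: ladder 1100001 (7 bits); e = f_P(D_Q)/f_Q(D_P).
The quotient is 1112106181547 + 23283716981457*t + 19837320891041*t^2 + 6349181308946*t^3 + 14199685756199*t^4 + 13431584537338*t^5.
Finally e_{97}(P,Q) = 14470971028191 + 24648757685007*t + 14735691183402*t^2 + 20932429780309*t^3 + 18875078275457*t^4 + 22307516495770*t^5.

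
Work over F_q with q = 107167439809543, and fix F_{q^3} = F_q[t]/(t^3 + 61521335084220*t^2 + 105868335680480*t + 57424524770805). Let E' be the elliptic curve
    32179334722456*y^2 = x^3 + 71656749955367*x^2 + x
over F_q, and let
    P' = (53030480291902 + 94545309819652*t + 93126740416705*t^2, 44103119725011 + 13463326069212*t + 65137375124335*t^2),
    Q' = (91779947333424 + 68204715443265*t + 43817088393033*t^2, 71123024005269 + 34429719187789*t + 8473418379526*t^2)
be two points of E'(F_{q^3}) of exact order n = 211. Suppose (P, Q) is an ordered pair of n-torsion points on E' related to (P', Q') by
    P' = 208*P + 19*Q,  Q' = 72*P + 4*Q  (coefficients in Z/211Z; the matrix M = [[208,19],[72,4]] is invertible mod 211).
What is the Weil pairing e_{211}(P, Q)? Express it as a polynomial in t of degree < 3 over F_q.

e_{211}(aP+bQ,cP+dQ) = e_{211}(P,Q)^(ad-bc); with (a,b,c,d)=(208,19,72,4) this gives the det-211 law.
So e_{211}(P,Q) = e_{211}(P',Q')^{124}, since 97*124 = 1 mod 211.
(x,y)|->(49263924521149x+62127367798377,49263924521149y) sends E' to y^2=x^3+24643096794896*x+61314028386493.
Run Miller on y^2=x^3+24643096794896*x+61314028386493 over F_{107167439809543}: ladder 11010011 (8 bits); e = f_P(D_Q)/f_Q(D_P).
Miller gives e_{211}(P',Q') = 61068131926404 + 84822536365698*t + 43216059470782*t^2 in F_{107167439809543^3}.
Finally e_{211}(P,Q) = 23364970609640 + 16567662859644*t + 74002164914712*t^2.

23364970609640 + 16567662859644*t + 74002164914712*t^2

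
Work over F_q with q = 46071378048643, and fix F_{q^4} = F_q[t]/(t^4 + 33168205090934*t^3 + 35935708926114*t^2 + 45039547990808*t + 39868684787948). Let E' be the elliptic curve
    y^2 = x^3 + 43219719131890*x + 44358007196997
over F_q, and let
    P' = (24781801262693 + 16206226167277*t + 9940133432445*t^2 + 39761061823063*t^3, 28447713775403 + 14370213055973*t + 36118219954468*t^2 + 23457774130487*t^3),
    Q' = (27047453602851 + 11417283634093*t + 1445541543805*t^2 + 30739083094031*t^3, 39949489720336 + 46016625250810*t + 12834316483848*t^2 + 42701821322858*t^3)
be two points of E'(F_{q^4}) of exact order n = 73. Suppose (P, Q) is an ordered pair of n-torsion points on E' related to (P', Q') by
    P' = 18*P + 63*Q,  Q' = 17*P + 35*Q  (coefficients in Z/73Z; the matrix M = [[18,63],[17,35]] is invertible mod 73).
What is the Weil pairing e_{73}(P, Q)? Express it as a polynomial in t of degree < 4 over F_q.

The 73-Weil pairing on E[73] over F_{46071378048643} is alternating-bilinear: e_{73}(P',Q') = e_{73}(P,Q)^det(M).
Inverting 70 mod 73: 24. Thus e_{73}(P,Q) = e(P',Q')^{24}.
7-bit Miller (1001001) on E'/F_{46071378048643} with a'=43219719131890, b'=44358007196997: accumulate tangent/chord ratios at Q'+S and P'+S'.
e_{73}(P',Q') = 26049574676054 + 30853324993148*t + 3565065167093*t^2 + 21950847085724*t^3.
e_{73}(P,Q) = (26049574676054 + 30853324993148*t + 3565065167093*t^2 + 21950847085724*t^3)^{24} = 33479108393453 + 14787848676186*t + 30144567664512*t^2 + 10780048281692*t^3.

33479108393453 + 14787848676186*t + 30144567664512*t^2 + 10780048281692*t^3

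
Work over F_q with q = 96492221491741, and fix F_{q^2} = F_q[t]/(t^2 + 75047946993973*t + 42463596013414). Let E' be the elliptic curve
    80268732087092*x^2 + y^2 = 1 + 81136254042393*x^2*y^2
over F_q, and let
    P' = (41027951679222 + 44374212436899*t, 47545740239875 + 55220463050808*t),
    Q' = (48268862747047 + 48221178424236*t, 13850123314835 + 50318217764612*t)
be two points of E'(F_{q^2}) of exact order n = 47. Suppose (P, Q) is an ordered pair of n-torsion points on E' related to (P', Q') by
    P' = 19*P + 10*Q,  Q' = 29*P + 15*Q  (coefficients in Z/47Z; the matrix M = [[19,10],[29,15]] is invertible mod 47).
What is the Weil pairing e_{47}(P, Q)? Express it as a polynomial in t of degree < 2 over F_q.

Under M = [[19,10],[29,15]] in GL_2(Z/47), e_{47}(P',Q') = e_{47}(P,Q)^(19*15-10*29 mod 47).
Hence e(P,Q) = e(P',Q')^{28} where 28 = 42^{-1} mod 47.
Edwards a_E,d_E -> Montgomery A=90522404592726,B=70771539649722 -> Weierstrass 20305079883828,75984239517623 via alpha=42982867936871,beta=23906174884110.
Miller loop for e_{47} over F_{96492221491741^2}: bits of 47 = 101111; 5 double steps + 4 add steps, l/v at each.
The quotient is 86028217061458 + 19680473788660*t.
Thus e_{47}(P,Q) = 47217878506729 + 49094279712121*t.

47217878506729 + 49094279712121*t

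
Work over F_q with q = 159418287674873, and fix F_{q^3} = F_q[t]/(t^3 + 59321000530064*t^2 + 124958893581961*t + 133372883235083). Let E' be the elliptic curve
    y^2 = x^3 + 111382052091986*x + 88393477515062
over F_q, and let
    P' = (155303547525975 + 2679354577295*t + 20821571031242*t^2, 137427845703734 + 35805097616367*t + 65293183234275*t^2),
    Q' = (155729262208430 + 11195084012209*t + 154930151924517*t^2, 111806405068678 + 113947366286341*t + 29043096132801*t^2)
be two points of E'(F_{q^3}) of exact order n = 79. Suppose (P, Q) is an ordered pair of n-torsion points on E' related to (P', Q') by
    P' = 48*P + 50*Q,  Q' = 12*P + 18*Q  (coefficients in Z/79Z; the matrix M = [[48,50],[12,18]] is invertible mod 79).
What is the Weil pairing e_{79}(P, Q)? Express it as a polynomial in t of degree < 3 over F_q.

Since e_{79}(P,P)=e_{79}(Q,Q)=1 and e_{79}(Q,P)=e_{79}(P,Q)^{-1}, expanding e_{79}(48*P + 50*Q,12*P + 18*Q) leaves e(P,Q)^det(M).
Hence e(P,Q) = e(P',Q')^{41} where 41 = 27^{-1} mod 79.
n = 79 = (1001111)_2 (7 bits, wt 5); accumulate f_{79,P'}(Q'+S)/f_{79,P'}(S) along the 6-step ladder.
e_{79}(P',Q') = 22314261125763 + 58532505232093*t + 51439747797107*t^2.
(22314261125763 + 58532505232093*t + 51439747797107*t^2)^{41} mod (159418287674873,f) = 20789587606575 + 48350469943309*t + 75131410478309*t^2.

20789587606575 + 48350469943309*t + 75131410478309*t^2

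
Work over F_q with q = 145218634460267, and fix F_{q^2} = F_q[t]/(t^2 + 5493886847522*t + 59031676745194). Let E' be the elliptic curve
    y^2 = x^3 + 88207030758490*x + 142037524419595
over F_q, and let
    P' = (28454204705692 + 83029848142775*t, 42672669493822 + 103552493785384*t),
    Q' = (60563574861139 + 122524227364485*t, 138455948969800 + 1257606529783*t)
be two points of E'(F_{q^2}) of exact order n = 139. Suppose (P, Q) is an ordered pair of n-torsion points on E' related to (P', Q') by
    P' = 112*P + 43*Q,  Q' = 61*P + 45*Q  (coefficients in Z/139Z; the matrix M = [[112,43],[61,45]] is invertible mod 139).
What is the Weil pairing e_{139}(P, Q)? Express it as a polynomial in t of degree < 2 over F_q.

108662014545858 + 50623066086364*t

Since e_{139}(P,P)=e_{139}(Q,Q)=1 and e_{139}(Q,P)=e_{139}(P,Q)^{-1}, expanding e_{139}(112*P + 43*Q,61*P + 45*Q) leaves e(P,Q)^det(M).
Hence e(P,Q) = e(P',Q')^{121} where 121 = 54^{-1} mod 139.
Miller loop for e_{139} over F_{145218634460267^2}: bits of 139 = 10001011; 7 double steps + 3 add steps, l/v at each.
So e_{139}(P',Q') = 137127847964521 + 82600496968865*t.
e_{139}(P,Q) = (137127847964521 + 82600496968865*t)^{121} = 108662014545858 + 50623066086364*t.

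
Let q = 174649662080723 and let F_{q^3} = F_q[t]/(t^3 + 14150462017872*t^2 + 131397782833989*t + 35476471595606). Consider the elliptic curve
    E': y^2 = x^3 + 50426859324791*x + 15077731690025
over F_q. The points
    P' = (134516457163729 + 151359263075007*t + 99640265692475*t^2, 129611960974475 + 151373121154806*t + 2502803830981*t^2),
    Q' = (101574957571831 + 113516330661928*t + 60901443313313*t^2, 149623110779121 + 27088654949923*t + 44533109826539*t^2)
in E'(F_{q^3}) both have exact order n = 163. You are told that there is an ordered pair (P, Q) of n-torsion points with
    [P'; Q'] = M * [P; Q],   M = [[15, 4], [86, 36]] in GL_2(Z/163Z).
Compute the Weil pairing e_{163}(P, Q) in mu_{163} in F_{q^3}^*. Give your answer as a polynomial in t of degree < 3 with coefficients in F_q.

59939272581406 + 71862110187874*t + 108094948922082*t^2

Since e_{163}(P,P)=e_{163}(Q,Q)=1 and e_{163}(Q,P)=e_{163}(P,Q)^{-1}, expanding e_{163}(15*P + 4*Q,86*P + 36*Q) leaves e(P,Q)^det(M).
Inverting 33 mod 163: 84. Thus e_{163}(P,Q) = e(P',Q')^{84}.
Run Miller on y^2=x^3+50426859324791*x+15077731690025 over F_{174649662080723}: ladder 10100011 (8 bits); e = f_P(D_Q)/f_Q(D_P).
The quotient is 23783628913684 + 44564862260408*t + 101570644908293*t^2.
(23783628913684 + 44564862260408*t + 101570644908293*t^2)^{84} mod (174649662080723,f) = 59939272581406 + 71862110187874*t + 108094948922082*t^2.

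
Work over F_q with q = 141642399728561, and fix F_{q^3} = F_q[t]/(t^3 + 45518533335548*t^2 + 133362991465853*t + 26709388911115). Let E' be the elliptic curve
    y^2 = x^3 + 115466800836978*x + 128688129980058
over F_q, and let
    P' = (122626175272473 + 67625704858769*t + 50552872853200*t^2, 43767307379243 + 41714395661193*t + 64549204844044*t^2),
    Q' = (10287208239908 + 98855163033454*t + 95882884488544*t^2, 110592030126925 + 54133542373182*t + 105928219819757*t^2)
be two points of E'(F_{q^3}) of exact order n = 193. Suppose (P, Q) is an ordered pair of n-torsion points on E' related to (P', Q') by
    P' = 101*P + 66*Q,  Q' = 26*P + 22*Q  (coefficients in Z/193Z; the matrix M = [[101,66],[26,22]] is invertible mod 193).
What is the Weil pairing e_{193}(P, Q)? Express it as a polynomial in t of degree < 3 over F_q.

117443705094253 + 71541285628959*t + 15004631363015*t^2

Under M = [[101,66],[26,22]] in GL_2(Z/193), e_{193}(P',Q') = e_{193}(P,Q)^(101*22-66*26 mod 193).
det M = 101*22 - 66*26 = 506 = 120 (mod 193); 120^{-1} = 37 (mod 193).
Build f_{193,P'} and f_{193,Q'} via the 8-bit ladder of 193=11000001_2; evaluate at shifted divisors; quotient in F_{141642399728561^3}.
f_P(D_Q)/f_Q(D_P) = 26101771606344 + 61067932935967*t + 26474483422932*t^2.
e_{193}(P,Q) = (26101771606344 + 61067932935967*t + 26474483422932*t^2)^{37} = 117443705094253 + 71541285628959*t + 15004631363015*t^2.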